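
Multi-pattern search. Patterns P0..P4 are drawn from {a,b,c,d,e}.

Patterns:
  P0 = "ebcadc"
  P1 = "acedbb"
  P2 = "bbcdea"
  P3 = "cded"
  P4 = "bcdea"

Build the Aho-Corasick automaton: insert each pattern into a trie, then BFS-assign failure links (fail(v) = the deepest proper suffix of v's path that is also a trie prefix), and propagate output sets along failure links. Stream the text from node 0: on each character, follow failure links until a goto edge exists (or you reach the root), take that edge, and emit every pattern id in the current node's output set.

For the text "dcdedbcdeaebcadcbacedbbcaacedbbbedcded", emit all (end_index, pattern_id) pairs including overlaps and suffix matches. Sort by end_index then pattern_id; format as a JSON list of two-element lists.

Build:
Trie (insert patterns):
  0='ε' goto a→7 b→13 c→19 e→1
  1='e' goto b→2
  2='eb' goto c→3
  3='ebc' goto a→4
  4='ebca' goto d→5
  5='ebcad' goto c→6
  6='ebcadc' goto ·  ←P0
  7='a' goto c→8
  8='ac' goto e→9
  9='ace' goto d→10
  10='aced' goto b→11
  11='acedb' goto b→12
  12='acedbb' goto ·  ←P1
  13='b' goto b→14 c→23
  14='bb' goto c→15
  15='bbc' goto d→16
  16='bbcd' goto e→17
  17='bbcde' goto a→18
  18='bbcdea' goto ·  ←P2
  19='c' goto d→20
  20='cd' goto e→21
  21='cde' goto d→22
  22='cded' goto ·  ←P3
  23='bc' goto d→24
  24='bcd' goto e→25
  25='bcde' goto a→26
  26='bcdea' goto ·  ←P4

BFS fail/out derivation:
  n1('e'): parent n0 fail=0; on 'e' 0 → fail=0;  out ∅∪∅=∅
  n7('a'): parent n0 fail=0; on 'a' 0 → fail=0;  out ∅∪∅=∅
  n13('b'): parent n0 fail=0; on 'b' 0 → fail=0;  out ∅∪∅=∅
  n19('c'): parent n0 fail=0; on 'c' 0 → fail=0;  out ∅∪∅=∅
  n2('eb'): parent n1 fail=0; on 'b' 0 → fail=13;  out ∅∪∅=∅
  n8('ac'): parent n7 fail=0; on 'c' 0 → fail=19;  out ∅∪∅=∅
  n14('bb'): parent n13 fail=0; on 'b' 0 → fail=13;  out ∅∪∅=∅
  n20('cd'): parent n19 fail=0; on 'd' 0 → fail=0;  out ∅∪∅=∅
  n23('bc'): parent n13 fail=0; on 'c' 0 → fail=19;  out ∅∪∅=∅
  n3('ebc'): parent n2 fail=13; on 'c' 13 → fail=23;  out ∅∪∅=∅
  n9('ace'): parent n8 fail=19; on 'e' 19→0 → fail=1;  out ∅∪∅=∅
  n15('bbc'): parent n14 fail=13; on 'c' 13 → fail=23;  out ∅∪∅=∅
  n21('cde'): parent n20 fail=0; on 'e' 0 → fail=1;  out ∅∪∅=∅
  n24('bcd'): parent n23 fail=19; on 'd' 19 → fail=20;  out ∅∪∅=∅
  n4('ebca'): parent n3 fail=23; on 'a' 23→19→0 → fail=7;  out ∅∪∅=∅
  n10('aced'): parent n9 fail=1; on 'd' 1→0 → fail=0;  out ∅∪∅=∅
  n16('bbcd'): parent n15 fail=23; on 'd' 23 → fail=24;  out ∅∪∅=∅
  n22('cded'): parent n21 fail=1; on 'd' 1→0 → fail=0;  out {3}∪∅={3}
  n25('bcde'): parent n24 fail=20; on 'e' 20 → fail=21;  out ∅∪∅=∅
  n5('ebcad'): parent n4 fail=7; on 'd' 7→0 → fail=0;  out ∅∪∅=∅
  n11('acedb'): parent n10 fail=0; on 'b' 0 → fail=13;  out ∅∪∅=∅
  n17('bbcde'): parent n16 fail=24; on 'e' 24 → fail=25;  out ∅∪∅=∅
  n26('bcdea'): parent n25 fail=21; on 'a' 21→1→0 → fail=7;  out {4}∪∅={4}
  n6('ebcadc'): parent n5 fail=0; on 'c' 0 → fail=19;  out {0}∪∅={0}
  n12('acedbb'): parent n11 fail=13; on 'b' 13 → fail=14;  out {1}∪∅={1}
  n18('bbcdea'): parent n17 fail=25; on 'a' 25 → fail=26;  out {2}∪{4}={2,4}

Run:
[0] read 'd'  n0⇒n0
[1] read 'c'  n0⇒n19
[2] read 'd'  n19⇒n20
[3] read 'e'  n20⇒n21
[4] read 'd'  n21⇒n22  ** P3@[1:4]
[5] read 'b'  n22⇒n13 ·f
[6] read 'c'  n13⇒n23
[7] read 'd'  n23⇒n24
[8] read 'e'  n24⇒n25
[9] read 'a'  n25⇒n26  ** P4@[5:9]
[10] read 'e'  n26⇒n1 ·f
[11] read 'b'  n1⇒n2
[12] read 'c'  n2⇒n3
[13] read 'a'  n3⇒n4
[14] read 'd'  n4⇒n5
[15] read 'c'  n5⇒n6  ** P0@[10:15]
[16] read 'b'  n6⇒n13 ·f
[17] read 'a'  n13⇒n7 ·f
[18] read 'c'  n7⇒n8
[19] read 'e'  n8⇒n9
[20] read 'd'  n9⇒n10
[21] read 'b'  n10⇒n11
[22] read 'b'  n11⇒n12  ** P1@[17:22]
[23] read 'c'  n12⇒n15 ·f
[24] read 'a'  n15⇒n7 ·f
[25] read 'a'  n7⇒n7 ·f
[26] read 'c'  n7⇒n8
[27] read 'e'  n8⇒n9
[28] read 'd'  n9⇒n10
[29] read 'b'  n10⇒n11
[30] read 'b'  n11⇒n12  ** P1@[25:30]
[31] read 'b'  n12⇒n14 ·f
[32] read 'e'  n14⇒n1 ·f
[33] read 'd'  n1⇒n0 ·f
[34] read 'c'  n0⇒n19
[35] read 'd'  n19⇒n20
[36] read 'e'  n20⇒n21
[37] read 'd'  n21⇒n22  ** P3@[34:37]

Matches: [[4,3],[9,4],[15,0],[22,1],[30,1],[37,3]]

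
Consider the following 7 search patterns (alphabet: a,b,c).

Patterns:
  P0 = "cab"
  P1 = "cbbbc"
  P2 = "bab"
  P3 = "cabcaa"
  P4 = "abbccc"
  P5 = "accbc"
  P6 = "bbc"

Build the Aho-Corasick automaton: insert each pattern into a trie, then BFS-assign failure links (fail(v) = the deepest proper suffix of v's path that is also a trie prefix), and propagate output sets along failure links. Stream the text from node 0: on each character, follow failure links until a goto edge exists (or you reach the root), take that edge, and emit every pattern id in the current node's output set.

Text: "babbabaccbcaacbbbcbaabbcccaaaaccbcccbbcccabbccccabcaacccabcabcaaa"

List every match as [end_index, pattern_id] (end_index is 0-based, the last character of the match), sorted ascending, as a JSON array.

Build automaton:
Trie (insert patterns):
  0='ε' goto a→14 b→8 c→1
  1='c' goto a→2 b→4
  2='ca' goto b→3
  3='cab' goto c→11  [P0 ends]
  4='cb' goto b→5
  5='cbb' goto b→6
  6='cbbb' goto c→7
  7='cbbbc' goto ·  [P1 ends]
  8='b' goto a→9 b→24
  9='ba' goto b→10
  10='bab' goto ·  [P2 ends]
  11='cabc' goto a→12
  12='cabca' goto a→13
  13='cabcaa' goto ·  [P3 ends]
  14='a' goto b→15 c→20
  15='ab' goto b→16
  16='abb' goto c→17
  17='abbc' goto c→18
  18='abbcc' goto c→19
  19='abbccc' goto ·  [P4 ends]
  20='ac' goto c→21
  21='acc' goto b→22
  22='accb' goto c→23
  23='accbc' goto ·  [P5 ends]
  24='bb' goto c→25
  25='bbc' goto ·  [P6 ends]

BFS fail/out derivation:
  n1('c'): parent n0 fail=0; on 'c' 0 → fail=0;  out ∅∪∅=∅
  n8('b'): parent n0 fail=0; on 'b' 0 → fail=0;  out ∅∪∅=∅
  n14('a'): parent n0 fail=0; on 'a' 0 → fail=0;  out ∅∪∅=∅
  n2('ca'): parent n1 fail=0; on 'a' 0 → fail=14;  out ∅∪∅=∅
  n4('cb'): parent n1 fail=0; on 'b' 0 → fail=8;  out ∅∪∅=∅
  n9('ba'): parent n8 fail=0; on 'a' 0 → fail=14;  out ∅∪∅=∅
  n15('ab'): parent n14 fail=0; on 'b' 0 → fail=8;  out ∅∪∅=∅
  n20('ac'): parent n14 fail=0; on 'c' 0 → fail=1;  out ∅∪∅=∅
  n24('bb'): parent n8 fail=0; on 'b' 0 → fail=8;  out ∅∪∅=∅
  n3('cab'): parent n2 fail=14; on 'b' 14 → fail=15;  out {0}∪∅={0}
  n5('cbb'): parent n4 fail=8; on 'b' 8 → fail=24;  out ∅∪∅=∅
  n10('bab'): parent n9 fail=14; on 'b' 14 → fail=15;  out {2}∪∅={2}
  n16('abb'): parent n15 fail=8; on 'b' 8 → fail=24;  out ∅∪∅=∅
  n21('acc'): parent n20 fail=1; on 'c' 1→0 → fail=1;  out ∅∪∅=∅
  n25('bbc'): parent n24 fail=8; on 'c' 8→0 → fail=1;  out {6}∪∅={6}
  n6('cbbb'): parent n5 fail=24; on 'b' 24→8 → fail=24;  out ∅∪∅=∅
  n11('cabc'): parent n3 fail=15; on 'c' 15→8→0 → fail=1;  out ∅∪∅=∅
  n17('abbc'): parent n16 fail=24; on 'c' 24 → fail=25;  out ∅∪{6}={6}
  n22('accb'): parent n21 fail=1; on 'b' 1 → fail=4;  out ∅∪∅=∅
  n7('cbbbc'): parent n6 fail=24; on 'c' 24 → fail=25;  out {1}∪{6}={1,6}
  n12('cabca'): parent n11 fail=1; on 'a' 1 → fail=2;  out ∅∪∅=∅
  n18('abbcc'): parent n17 fail=25; on 'c' 25→1→0 → fail=1;  out ∅∪∅=∅
  n23('accbc'): parent n22 fail=4; on 'c' 4→8→0 → fail=1;  out {5}∪∅={5}
  n13('cabcaa'): parent n12 fail=2; on 'a' 2→14→0 → fail=14;  out {3}∪∅={3}
  n19('abbccc'): parent n18 fail=1; on 'c' 1→0 → fail=1;  out {4}∪∅={4}

Text stream:
i=0 'b': node 0→8
i=1 'a': node 8→9
i=2 'b': node 9→10  → match P2@[0:2]
i=3 'b': node 10→16 ·f
i=4 'a': node 16→9 ·f
i=5 'b': node 9→10  → match P2@[3:5]
i=6 'a': node 10→9 ·f
i=7 'c': node 9→20 ·f
i=8 'c': node 20→21
i=9 'b': node 21→22
i=10 'c': node 22→23  → match P5@[6:10]
i=11 'a': node 23→2 ·f
i=12 'a': node 2→14 ·f
i=13 'c': node 14→20
i=14 'b': node 20→4 ·f
i=15 'b': node 4→5
i=16 'b': node 5→6
i=17 'c': node 6→7  → match P1@[13:17],P6@[15:17]
i=18 'b': node 7→4 ·f
i=19 'a': node 4→9 ·f
i=20 'a': node 9→14 ·f
i=21 'b': node 14→15
i=22 'b': node 15→16
i=23 'c': node 16→17  → match P6@[21:23]
i=24 'c': node 17→18
i=25 'c': node 18→19  → match P4@[20:25]
i=26 'a': node 19→2 ·f
i=27 'a': node 2→14 ·f
i=28 'a': node 14→14 ·f
i=29 'a': node 14→14 ·f
i=30 'c': node 14→20
i=31 'c': node 20→21
i=32 'b': node 21→22
i=33 'c': node 22→23  → match P5@[29:33]
i=34 'c': node 23→1 ·f
i=35 'c': node 1→1 ·f
i=36 'b': node 1→4
i=37 'b': node 4→5
i=38 'c': node 5→25 ·f  → match P6@[36:38]
i=39 'c': node 25→1 ·f
i=40 'c': node 1→1 ·f
i=41 'a': node 1→2
i=42 'b': node 2→3  → match P0@[40:42]
i=43 'b': node 3→16 ·f
i=44 'c': node 16→17  → match P6@[42:44]
i=45 'c': node 17→18
i=46 'c': node 18→19  → match P4@[41:46]
i=47 'c': node 19→1 ·f
i=48 'a': node 1→2
i=49 'b': node 2→3  → match P0@[47:49]
i=50 'c': node 3→11
i=51 'a': node 11→12
i=52 'a': node 12→13  → match P3@[47:52]
i=53 'c': node 13→20 ·f
i=54 'c': node 20→21
i=55 'c': node 21→1 ·f
i=56 'a': node 1→2
i=57 'b': node 2→3  → match P0@[55:57]
i=58 'c': node 3→11
i=59 'a': node 11→12
i=60 'b': node 12→3 ·f  → match P0@[58:60]
i=61 'c': node 3→11
i=62 'a': node 11→12
i=63 'a': node 12→13  → match P3@[58:63]
i=64 'a': node 13→14 ·f

Matches: [[2,2],[5,2],[10,5],[17,1],[17,6],[23,6],[25,4],[33,5],[38,6],[42,0],[44,6],[46,4],[49,0],[52,3],[57,0],[60,0],[63,3]]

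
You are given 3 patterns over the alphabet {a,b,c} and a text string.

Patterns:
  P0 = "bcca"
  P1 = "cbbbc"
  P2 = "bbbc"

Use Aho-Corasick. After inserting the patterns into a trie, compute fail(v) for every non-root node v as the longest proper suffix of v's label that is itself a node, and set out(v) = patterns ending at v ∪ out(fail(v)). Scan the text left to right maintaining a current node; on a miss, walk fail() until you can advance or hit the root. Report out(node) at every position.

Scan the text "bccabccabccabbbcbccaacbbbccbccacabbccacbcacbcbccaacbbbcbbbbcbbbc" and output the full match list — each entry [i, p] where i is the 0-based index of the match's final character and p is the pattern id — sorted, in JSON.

Construct AC machine:
Trie nodes:
  0='ε' goto b→1 c→5
  1='b' goto b→10 c→2
  2='bc' goto c→3
  3='bcc' goto a→4
  4='bcca' goto ·  [P0 ends]
  5='c' goto b→6
  6='cb' goto b→7
  7='cbb' goto b→8
  8='cbbb' goto c→9
  9='cbbbc' goto ·  [P1 ends]
  10='bb' goto b→11
  11='bbb' goto c→12
  12='bbbc' goto ·  [P2 ends]

BFS fail/out derivation:
  fail(1) 'b': from fail(0)=0 chase 'b': 0 ⇒ 0;  out=∅∪out(0)=∅
  fail(5) 'c': from fail(0)=0 chase 'c': 0 ⇒ 0;  out=∅∪out(0)=∅
  fail(2) 'bc': from fail(1)=0 chase 'c': 0 ⇒ 5;  out=∅∪out(5)=∅
  fail(6) 'cb': from fail(5)=0 chase 'b': 0 ⇒ 1;  out=∅∪out(1)=∅
  fail(10) 'bb': from fail(1)=0 chase 'b': 0 ⇒ 1;  out=∅∪out(1)=∅
  fail(3) 'bcc': from fail(2)=5 chase 'c': 5→0 ⇒ 5;  out=∅∪out(5)=∅
  fail(7) 'cbb': from fail(6)=1 chase 'b': 1 ⇒ 10;  out=∅∪out(10)=∅
  fail(11) 'bbb': from fail(10)=1 chase 'b': 1 ⇒ 10;  out=∅∪out(10)=∅
  fail(4) 'bcca': from fail(3)=5 chase 'a': 5→0 ⇒ 0;  out={0}∪out(0)={0}
  fail(8) 'cbbb': from fail(7)=10 chase 'b': 10 ⇒ 11;  out=∅∪out(11)=∅
  fail(12) 'bbbc': from fail(11)=10 chase 'c': 10→1 ⇒ 2;  out={2}∪out(2)={2}
  fail(9) 'cbbbc': from fail(8)=11 chase 'c': 11 ⇒ 12;  out={1}∪out(12)={1,2}

Run:
[0] read 'b'  n0⇒n1
[1] read 'c'  n1⇒n2
[2] read 'c'  n2⇒n3
[3] read 'a'  n3⇒n4  → match P0@[0:3]
[4] read 'b'  n4⇒n1 (via fail)
[5] read 'c'  n1⇒n2
[6] read 'c'  n2⇒n3
[7] read 'a'  n3⇒n4  → match P0@[4:7]
[8] read 'b'  n4⇒n1 (via fail)
[9] read 'c'  n1⇒n2
[10] read 'c'  n2⇒n3
[11] read 'a'  n3⇒n4  → match P0@[8:11]
[12] read 'b'  n4⇒n1 (via fail)
[13] read 'b'  n1⇒n10
[14] read 'b'  n10⇒n11
[15] read 'c'  n11⇒n12  → match P2@[12:15]
[16] read 'b'  n12⇒n6 (via fail)
[17] read 'c'  n6⇒n2 (via fail)
[18] read 'c'  n2⇒n3
[19] read 'a'  n3⇒n4  → match P0@[16:19]
[20] read 'a'  n4⇒n0 (via fail)
[21] read 'c'  n0⇒n5
[22] read 'b'  n5⇒n6
[23] read 'b'  n6⇒n7
[24] read 'b'  n7⇒n8
[25] read 'c'  n8⇒n9  → match P1@[21:25],P2@[22:25]
[26] read 'c'  n9⇒n3 (via fail)
[27] read 'b'  n3⇒n6 (via fail)
[28] read 'c'  n6⇒n2 (via fail)
[29] read 'c'  n2⇒n3
[30] read 'a'  n3⇒n4  → match P0@[27:30]
[31] read 'c'  n4⇒n5 (via fail)
[32] read 'a'  n5⇒n0 (via fail)
[33] read 'b'  n0⇒n1
[34] read 'b'  n1⇒n10
[35] read 'c'  n10⇒n2 (via fail)
[36] read 'c'  n2⇒n3
[37] read 'a'  n3⇒n4  → match P0@[34:37]
[38] read 'c'  n4⇒n5 (via fail)
[39] read 'b'  n5⇒n6
[40] read 'c'  n6⇒n2 (via fail)
[41] read 'a'  n2⇒n0 (via fail)
[42] read 'c'  n0⇒n5
[43] read 'b'  n5⇒n6
[44] read 'c'  n6⇒n2 (via fail)
[45] read 'b'  n2⇒n6 (via fail)
[46] read 'c'  n6⇒n2 (via fail)
[47] read 'c'  n2⇒n3
[48] read 'a'  n3⇒n4  → match P0@[45:48]
[49] read 'a'  n4⇒n0 (via fail)
[50] read 'c'  n0⇒n5
[51] read 'b'  n5⇒n6
[52] read 'b'  n6⇒n7
[53] read 'b'  n7⇒n8
[54] read 'c'  n8⇒n9  → match P1@[50:54],P2@[51:54]
[55] read 'b'  n9⇒n6 (via fail)
[56] read 'b'  n6⇒n7
[57] read 'b'  n7⇒n8
[58] read 'b'  n8⇒n11 (via fail)
[59] read 'c'  n11⇒n12  → match P2@[56:59]
[60] read 'b'  n12⇒n6 (via fail)
[61] read 'b'  n6⇒n7
[62] read 'b'  n7⇒n8
[63] read 'c'  n8⇒n9  → match P1@[59:63],P2@[60:63]

All matches (sorted): [[3,0],[7,0],[11,0],[15,2],[19,0],[25,1],[25,2],[30,0],[37,0],[48,0],[54,1],[54,2],[59,2],[63,1],[63,2]]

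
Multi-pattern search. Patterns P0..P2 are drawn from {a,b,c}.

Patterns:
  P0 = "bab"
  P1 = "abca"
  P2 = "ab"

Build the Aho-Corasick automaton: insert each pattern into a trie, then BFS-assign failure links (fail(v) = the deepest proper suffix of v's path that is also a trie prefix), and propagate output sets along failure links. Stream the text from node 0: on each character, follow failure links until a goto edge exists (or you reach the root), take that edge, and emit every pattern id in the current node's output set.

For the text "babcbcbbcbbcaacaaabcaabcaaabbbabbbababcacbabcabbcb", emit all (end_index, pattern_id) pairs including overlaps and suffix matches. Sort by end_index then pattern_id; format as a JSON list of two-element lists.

Construct AC machine:
Trie (insert patterns):
  0='ε' goto a→4 b→1
  1='b' goto a→2
  2='ba' goto b→3
  3='bab' goto ·  ←P0
  4='a' goto b→5
  5='ab' goto c→6  ←P2
  6='abc' goto a→7
  7='abca' goto ·  ←P1

Failure links (BFS by depth):
  n1('b'): parent n0 fail=0; on 'b' 0 → fail=0;  out ∅∪∅=∅
  n4('a'): parent n0 fail=0; on 'a' 0 → fail=0;  out ∅∪∅=∅
  n2('ba'): parent n1 fail=0; on 'a' 0 → fail=4;  out ∅∪∅=∅
  n5('ab'): parent n4 fail=0; on 'b' 0 → fail=1;  out {2}∪∅={2}
  n3('bab'): parent n2 fail=4; on 'b' 4 → fail=5;  out {0}∪{2}={0,2}
  n6('abc'): parent n5 fail=1; on 'c' 1→0 → fail=0;  out ∅∪∅=∅
  n7('abca'): parent n6 fail=0; on 'a' 0 → fail=4;  out {1}∪∅={1}

Run:
pos 0 'b': at 1
pos 1 'a': at 2
pos 2 'b': at 3  → match P0@[0:2],P2@[1:2]
pos 3 'c': at 6 (fail-walked)
pos 4 'b': at 1 (fail-walked)
pos 5 'c': at 0 (fail-walked)
pos 6 'b': at 1
pos 7 'b': at 1 (fail-walked)
pos 8 'c': at 0 (fail-walked)
pos 9 'b': at 1
pos 10 'b': at 1 (fail-walked)
pos 11 'c': at 0 (fail-walked)
pos 12 'a': at 4
pos 13 'a': at 4 (fail-walked)
pos 14 'c': at 0 (fail-walked)
pos 15 'a': at 4
pos 16 'a': at 4 (fail-walked)
pos 17 'a': at 4 (fail-walked)
pos 18 'b': at 5  → match P2@[17:18]
pos 19 'c': at 6
pos 20 'a': at 7  → match P1@[17:20]
pos 21 'a': at 4 (fail-walked)
pos 22 'b': at 5  → match P2@[21:22]
pos 23 'c': at 6
pos 24 'a': at 7  → match P1@[21:24]
pos 25 'a': at 4 (fail-walked)
pos 26 'a': at 4 (fail-walked)
pos 27 'b': at 5  → match P2@[26:27]
pos 28 'b': at 1 (fail-walked)
pos 29 'b': at 1 (fail-walked)
pos 30 'a': at 2
pos 31 'b': at 3  → match P0@[29:31],P2@[30:31]
pos 32 'b': at 1 (fail-walked)
pos 33 'b': at 1 (fail-walked)
pos 34 'a': at 2
pos 35 'b': at 3  → match P0@[33:35],P2@[34:35]
pos 36 'a': at 2 (fail-walked)
pos 37 'b': at 3  → match P0@[35:37],P2@[36:37]
pos 38 'c': at 6 (fail-walked)
pos 39 'a': at 7  → match P1@[36:39]
pos 40 'c': at 0 (fail-walked)
pos 41 'b': at 1
pos 42 'a': at 2
pos 43 'b': at 3  → match P0@[41:43],P2@[42:43]
pos 44 'c': at 6 (fail-walked)
pos 45 'a': at 7  → match P1@[42:45]
pos 46 'b': at 5 (fail-walked)  → match P2@[45:46]
pos 47 'b': at 1 (fail-walked)
pos 48 'c': at 0 (fail-walked)
pos 49 'b': at 1

Matches: [[2,0],[2,2],[18,2],[20,1],[22,2],[24,1],[27,2],[31,0],[31,2],[35,0],[35,2],[37,0],[37,2],[39,1],[43,0],[43,2],[45,1],[46,2]]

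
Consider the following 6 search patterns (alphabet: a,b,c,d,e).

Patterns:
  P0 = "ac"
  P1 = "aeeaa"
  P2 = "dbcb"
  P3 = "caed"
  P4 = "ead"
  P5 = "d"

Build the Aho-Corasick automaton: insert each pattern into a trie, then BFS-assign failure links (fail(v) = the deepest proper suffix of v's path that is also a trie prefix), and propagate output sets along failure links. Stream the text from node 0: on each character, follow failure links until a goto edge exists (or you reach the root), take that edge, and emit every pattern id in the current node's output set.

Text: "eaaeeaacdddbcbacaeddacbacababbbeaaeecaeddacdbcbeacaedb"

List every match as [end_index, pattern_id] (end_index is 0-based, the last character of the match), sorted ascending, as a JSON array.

Build:
Trie nodes:
  0='ε' goto a→1 c→11 d→7 e→15
  1='a' goto c→2 e→3
  2='ac' goto ·  ←P0
  3='ae' goto e→4
  4='aee' goto a→5
  5='aeea' goto a→6
  6='aeeaa' goto ·  ←P1
  7='d' goto b→8  ←P5
  8='db' goto c→9
  9='dbc' goto b→10
  10='dbcb' goto ·  ←P2
  11='c' goto a→12
  12='ca' goto e→13
  13='cae' goto d→14
  14='caed' goto ·  ←P3
  15='e' goto a→16
  16='ea' goto d→17
  17='ead' goto ·  ←P4

BFS fail/out derivation:
  fail(1) 'a': from fail(0)=0 chase 'a': 0 ⇒ 0;  out=∅∪out(0)=∅
  fail(7) 'd': from fail(0)=0 chase 'd': 0 ⇒ 0;  out={5}∪out(0)={5}
  fail(11) 'c': from fail(0)=0 chase 'c': 0 ⇒ 0;  out=∅∪out(0)=∅
  fail(15) 'e': from fail(0)=0 chase 'e': 0 ⇒ 0;  out=∅∪out(0)=∅
  fail(2) 'ac': from fail(1)=0 chase 'c': 0 ⇒ 11;  out={0}∪out(11)={0}
  fail(3) 'ae': from fail(1)=0 chase 'e': 0 ⇒ 15;  out=∅∪out(15)=∅
  fail(8) 'db': from fail(7)=0 chase 'b': 0 ⇒ 0;  out=∅∪out(0)=∅
  fail(12) 'ca': from fail(11)=0 chase 'a': 0 ⇒ 1;  out=∅∪out(1)=∅
  fail(16) 'ea': from fail(15)=0 chase 'a': 0 ⇒ 1;  out=∅∪out(1)=∅
  fail(4) 'aee': from fail(3)=15 chase 'e': 15→0 ⇒ 15;  out=∅∪out(15)=∅
  fail(9) 'dbc': from fail(8)=0 chase 'c': 0 ⇒ 11;  out=∅∪out(11)=∅
  fail(13) 'cae': from fail(12)=1 chase 'e': 1 ⇒ 3;  out=∅∪out(3)=∅
  fail(17) 'ead': from fail(16)=1 chase 'd': 1→0 ⇒ 7;  out={4}∪out(7)={4,5}
  fail(5) 'aeea': from fail(4)=15 chase 'a': 15 ⇒ 16;  out=∅∪out(16)=∅
  fail(10) 'dbcb': from fail(9)=11 chase 'b': 11→0 ⇒ 0;  out={2}∪out(0)={2}
  fail(14) 'caed': from fail(13)=3 chase 'd': 3→15→0 ⇒ 7;  out={3}∪out(7)={3,5}
  fail(6) 'aeeaa': from fail(5)=16 chase 'a': 16→1→0 ⇒ 1;  out={1}∪out(1)={1}

Run:
i=0 'e': node 0→15
i=1 'a': node 15→16
i=2 'a': node 16→1 ·f
i=3 'e': node 1→3
i=4 'e': node 3→4
i=5 'a': node 4→5
i=6 'a': node 5→6  emit P1@[2:6]
i=7 'c': node 6→2 ·f  emit P0@[6:7]
i=8 'd': node 2→7 ·f  emit P5@[8:8]
i=9 'd': node 7→7 ·f  emit P5@[9:9]
i=10 'd': node 7→7 ·f  emit P5@[10:10]
i=11 'b': node 7→8
i=12 'c': node 8→9
i=13 'b': node 9→10  emit P2@[10:13]
i=14 'a': node 10→1 ·f
i=15 'c': node 1→2  emit P0@[14:15]
i=16 'a': node 2→12 ·f
i=17 'e': node 12→13
i=18 'd': node 13→14  emit P3@[15:18],P5@[18:18]
i=19 'd': node 14→7 ·f  emit P5@[19:19]
i=20 'a': node 7→1 ·f
i=21 'c': node 1→2  emit P0@[20:21]
i=22 'b': node 2→0 ·f
i=23 'a': node 0→1
i=24 'c': node 1→2  emit P0@[23:24]
i=25 'a': node 2→12 ·f
i=26 'b': node 12→0 ·f
i=27 'a': node 0→1
i=28 'b': node 1→0 ·f
i=29 'b': node 0→0
i=30 'b': node 0→0
i=31 'e': node 0→15
i=32 'a': node 15→16
i=33 'a': node 16→1 ·f
i=34 'e': node 1→3
i=35 'e': node 3→4
i=36 'c': node 4→11 ·f
i=37 'a': node 11→12
i=38 'e': node 12→13
i=39 'd': node 13→14  emit P3@[36:39],P5@[39:39]
i=40 'd': node 14→7 ·f  emit P5@[40:40]
i=41 'a': node 7→1 ·f
i=42 'c': node 1→2  emit P0@[41:42]
i=43 'd': node 2→7 ·f  emit P5@[43:43]
i=44 'b': node 7→8
i=45 'c': node 8→9
i=46 'b': node 9→10  emit P2@[43:46]
i=47 'e': node 10→15 ·f
i=48 'a': node 15→16
i=49 'c': node 16→2 ·f  emit P0@[48:49]
i=50 'a': node 2→12 ·f
i=51 'e': node 12→13
i=52 'd': node 13→14  emit P3@[49:52],P5@[52:52]
i=53 'b': node 14→8 ·f

All matches (sorted): [[6,1],[7,0],[8,5],[9,5],[10,5],[13,2],[15,0],[18,3],[18,5],[19,5],[21,0],[24,0],[39,3],[39,5],[40,5],[42,0],[43,5],[46,2],[49,0],[52,3],[52,5]]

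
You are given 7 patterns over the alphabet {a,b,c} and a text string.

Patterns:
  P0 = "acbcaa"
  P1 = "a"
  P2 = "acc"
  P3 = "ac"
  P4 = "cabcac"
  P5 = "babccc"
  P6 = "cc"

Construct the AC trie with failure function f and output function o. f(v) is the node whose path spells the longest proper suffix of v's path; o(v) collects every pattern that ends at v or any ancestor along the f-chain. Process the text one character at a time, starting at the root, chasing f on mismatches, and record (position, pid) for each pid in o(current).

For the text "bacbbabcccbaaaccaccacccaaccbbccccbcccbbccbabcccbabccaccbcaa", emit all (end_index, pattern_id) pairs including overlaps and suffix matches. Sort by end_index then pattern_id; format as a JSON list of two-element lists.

Build automaton:
Trie nodes:
  n0 'ε': a→1 b→14 c→8
  n1 'a': c→2  ←P1
  n2 'ac': b→3 c→7  ←P3
  n3 'acb': c→4
  n4 'acbc': a→5
  n5 'acbca': a→6
  n6 'acbcaa': ·  ←P0
  n7 'acc': ·  ←P2
  n8 'c': a→9 c→20
  n9 'ca': b→10
  n10 'cab': c→11
  n11 'cabc': a→12
  n12 'cabca': c→13
  n13 'cabcac': ·  ←P4
  n14 'b': a→15
  n15 'ba': b→16
  n16 'bab': c→17
  n17 'babc': c→18
  n18 'babcc': c→19
  n19 'babccc': ·  ←P5
  n20 'cc': ·  ←P6

Failure links (BFS by depth):
  n1('a'): parent n0 fail=0; on 'a' 0 → fail=0;  out {1}∪∅={1}
  n8('c'): parent n0 fail=0; on 'c' 0 → fail=0;  out ∅∪∅=∅
  n14('b'): parent n0 fail=0; on 'b' 0 → fail=0;  out ∅∪∅=∅
  n2('ac'): parent n1 fail=0; on 'c' 0 → fail=8;  out {3}∪∅={3}
  n9('ca'): parent n8 fail=0; on 'a' 0 → fail=1;  out ∅∪{1}={1}
  n15('ba'): parent n14 fail=0; on 'a' 0 → fail=1;  out ∅∪{1}={1}
  n20('cc'): parent n8 fail=0; on 'c' 0 → fail=8;  out {6}∪∅={6}
  n3('acb'): parent n2 fail=8; on 'b' 8→0 → fail=14;  out ∅∪∅=∅
  n7('acc'): parent n2 fail=8; on 'c' 8 → fail=20;  out {2}∪{6}={2,6}
  n10('cab'): parent n9 fail=1; on 'b' 1→0 → fail=14;  out ∅∪∅=∅
  n16('bab'): parent n15 fail=1; on 'b' 1→0 → fail=14;  out ∅∪∅=∅
  n4('acbc'): parent n3 fail=14; on 'c' 14→0 → fail=8;  out ∅∪∅=∅
  n11('cabc'): parent n10 fail=14; on 'c' 14→0 → fail=8;  out ∅∪∅=∅
  n17('babc'): parent n16 fail=14; on 'c' 14→0 → fail=8;  out ∅∪∅=∅
  n5('acbca'): parent n4 fail=8; on 'a' 8 → fail=9;  out ∅∪{1}={1}
  n12('cabca'): parent n11 fail=8; on 'a' 8 → fail=9;  out ∅∪{1}={1}
  n18('babcc'): parent n17 fail=8; on 'c' 8 → fail=20;  out ∅∪{6}={6}
  n6('acbcaa'): parent n5 fail=9; on 'a' 9→1→0 → fail=1;  out {0}∪{1}={0,1}
  n13('cabcac'): parent n12 fail=9; on 'c' 9→1 → fail=2;  out {4}∪{3}={3,4}
  n19('babccc'): parent n18 fail=20; on 'c' 20→8 → fail=20;  out {5}∪{6}={5,6}

Run:
[0] read 'b'  n0⇒n14
[1] read 'a'  n14⇒n15  emit P1@[1:1]
[2] read 'c'  n15⇒n2 ·f  emit P3@[1:2]
[3] read 'b'  n2⇒n3
[4] read 'b'  n3⇒n14 ·f
[5] read 'a'  n14⇒n15  emit P1@[5:5]
[6] read 'b'  n15⇒n16
[7] read 'c'  n16⇒n17
[8] read 'c'  n17⇒n18  emit P6@[7:8]
[9] read 'c'  n18⇒n19  emit P5@[4:9],P6@[8:9]
[10] read 'b'  n19⇒n14 ·f
[11] read 'a'  n14⇒n15  emit P1@[11:11]
[12] read 'a'  n15⇒n1 ·f  emit P1@[12:12]
[13] read 'a'  n1⇒n1 ·f  emit P1@[13:13]
[14] read 'c'  n1⇒n2  emit P3@[13:14]
[15] read 'c'  n2⇒n7  emit P2@[13:15],P6@[14:15]
[16] read 'a'  n7⇒n9 ·f  emit P1@[16:16]
[17] read 'c'  n9⇒n2 ·f  emit P3@[16:17]
[18] read 'c'  n2⇒n7  emit P2@[16:18],P6@[17:18]
[19] read 'a'  n7⇒n9 ·f  emit P1@[19:19]
[20] read 'c'  n9⇒n2 ·f  emit P3@[19:20]
[21] read 'c'  n2⇒n7  emit P2@[19:21],P6@[20:21]
[22] read 'c'  n7⇒n20 ·f  emit P6@[21:22]
[23] read 'a'  n20⇒n9 ·f  emit P1@[23:23]
[24] read 'a'  n9⇒n1 ·f  emit P1@[24:24]
[25] read 'c'  n1⇒n2  emit P3@[24:25]
[26] read 'c'  n2⇒n7  emit P2@[24:26],P6@[25:26]
[27] read 'b'  n7⇒n14 ·f
[28] read 'b'  n14⇒n14 ·f
[29] read 'c'  n14⇒n8 ·f
[30] read 'c'  n8⇒n20  emit P6@[29:30]
[31] read 'c'  n20⇒n20 ·f  emit P6@[30:31]
[32] read 'c'  n20⇒n20 ·f  emit P6@[31:32]
[33] read 'b'  n20⇒n14 ·f
[34] read 'c'  n14⇒n8 ·f
[35] read 'c'  n8⇒n20  emit P6@[34:35]
[36] read 'c'  n20⇒n20 ·f  emit P6@[35:36]
[37] read 'b'  n20⇒n14 ·f
[38] read 'b'  n14⇒n14 ·f
[39] read 'c'  n14⇒n8 ·f
[40] read 'c'  n8⇒n20  emit P6@[39:40]
[41] read 'b'  n20⇒n14 ·f
[42] read 'a'  n14⇒n15  emit P1@[42:42]
[43] read 'b'  n15⇒n16
[44] read 'c'  n16⇒n17
[45] read 'c'  n17⇒n18  emit P6@[44:45]
[46] read 'c'  n18⇒n19  emit P5@[41:46],P6@[45:46]
[47] read 'b'  n19⇒n14 ·f
[48] read 'a'  n14⇒n15  emit P1@[48:48]
[49] read 'b'  n15⇒n16
[50] read 'c'  n16⇒n17
[51] read 'c'  n17⇒n18  emit P6@[50:51]
[52] read 'a'  n18⇒n9 ·f  emit P1@[52:52]
[53] read 'c'  n9⇒n2 ·f  emit P3@[52:53]
[54] read 'c'  n2⇒n7  emit P2@[52:54],P6@[53:54]
[55] read 'b'  n7⇒n14 ·f
[56] read 'c'  n14⇒n8 ·f
[57] read 'a'  n8⇒n9  emit P1@[57:57]
[58] read 'a'  n9⇒n1 ·f  emit P1@[58:58]

Result: [[1,1],[2,3],[5,1],[8,6],[9,5],[9,6],[11,1],[12,1],[13,1],[14,3],[15,2],[15,6],[16,1],[17,3],[18,2],[18,6],[19,1],[20,3],[21,2],[21,6],[22,6],[23,1],[24,1],[25,3],[26,2],[26,6],[30,6],[31,6],[32,6],[35,6],[36,6],[40,6],[42,1],[45,6],[46,5],[46,6],[48,1],[51,6],[52,1],[53,3],[54,2],[54,6],[57,1],[58,1]]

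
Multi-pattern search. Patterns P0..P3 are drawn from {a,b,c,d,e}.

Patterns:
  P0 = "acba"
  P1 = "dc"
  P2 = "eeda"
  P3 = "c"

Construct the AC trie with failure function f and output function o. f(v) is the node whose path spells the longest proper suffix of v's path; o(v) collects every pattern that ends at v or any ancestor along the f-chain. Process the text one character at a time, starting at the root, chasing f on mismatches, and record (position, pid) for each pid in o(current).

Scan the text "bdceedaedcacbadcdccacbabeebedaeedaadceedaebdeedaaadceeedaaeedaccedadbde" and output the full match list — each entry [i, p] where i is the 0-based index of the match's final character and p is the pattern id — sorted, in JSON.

Construct AC machine:
Trie (insert patterns):
  0='ε' goto a→1 c→11 d→5 e→7
  1='a' goto c→2
  2='ac' goto b→3
  3='acb' goto a→4
  4='acba' goto ·  [P0 ends]
  5='d' goto c→6
  6='dc' goto ·  [P1 ends]
  7='e' goto e→8
  8='ee' goto d→9
  9='eed' goto a→10
  10='eeda' goto ·  [P2 ends]
  11='c' goto ·  [P3 ends]

Failure links (BFS by depth):
  fail(1) 'a': from fail(0)=0 chase 'a': 0 ⇒ 0;  out=∅∪out(0)=∅
  fail(5) 'd': from fail(0)=0 chase 'd': 0 ⇒ 0;  out=∅∪out(0)=∅
  fail(7) 'e': from fail(0)=0 chase 'e': 0 ⇒ 0;  out=∅∪out(0)=∅
  fail(11) 'c': from fail(0)=0 chase 'c': 0 ⇒ 0;  out={3}∪out(0)={3}
  fail(2) 'ac': from fail(1)=0 chase 'c': 0 ⇒ 11;  out=∅∪out(11)={3}
  fail(6) 'dc': from fail(5)=0 chase 'c': 0 ⇒ 11;  out={1}∪out(11)={1,3}
  fail(8) 'ee': from fail(7)=0 chase 'e': 0 ⇒ 7;  out=∅∪out(7)=∅
  fail(3) 'acb': from fail(2)=11 chase 'b': 11→0 ⇒ 0;  out=∅∪out(0)=∅
  fail(9) 'eed': from fail(8)=7 chase 'd': 7→0 ⇒ 5;  out=∅∪out(5)=∅
  fail(4) 'acba': from fail(3)=0 chase 'a': 0 ⇒ 1;  out={0}∪out(1)={0}
  fail(10) 'eeda': from fail(9)=5 chase 'a': 5→0 ⇒ 1;  out={2}∪out(1)={2}

Text stream:
pos 0 'b': at 0
pos 1 'd': at 5
pos 2 'c': at 6  → match P1@[1:2],P3@[2:2]
pos 3 'e': at 7 ·f
pos 4 'e': at 8
pos 5 'd': at 9
pos 6 'a': at 10  → match P2@[3:6]
pos 7 'e': at 7 ·f
pos 8 'd': at 5 ·f
pos 9 'c': at 6  → match P1@[8:9],P3@[9:9]
pos 10 'a': at 1 ·f
pos 11 'c': at 2  → match P3@[11:11]
pos 12 'b': at 3
pos 13 'a': at 4  → match P0@[10:13]
pos 14 'd': at 5 ·f
pos 15 'c': at 6  → match P1@[14:15],P3@[15:15]
pos 16 'd': at 5 ·f
pos 17 'c': at 6  → match P1@[16:17],P3@[17:17]
pos 18 'c': at 11 ·f  → match P3@[18:18]
pos 19 'a': at 1 ·f
pos 20 'c': at 2  → match P3@[20:20]
pos 21 'b': at 3
pos 22 'a': at 4  → match P0@[19:22]
pos 23 'b': at 0 ·f
pos 24 'e': at 7
pos 25 'e': at 8
pos 26 'b': at 0 ·f
pos 27 'e': at 7
pos 28 'd': at 5 ·f
pos 29 'a': at 1 ·f
pos 30 'e': at 7 ·f
pos 31 'e': at 8
pos 32 'd': at 9
pos 33 'a': at 10  → match P2@[30:33]
pos 34 'a': at 1 ·f
pos 35 'd': at 5 ·f
pos 36 'c': at 6  → match P1@[35:36],P3@[36:36]
pos 37 'e': at 7 ·f
pos 38 'e': at 8
pos 39 'd': at 9
pos 40 'a': at 10  → match P2@[37:40]
pos 41 'e': at 7 ·f
pos 42 'b': at 0 ·f
pos 43 'd': at 5
pos 44 'e': at 7 ·f
pos 45 'e': at 8
pos 46 'd': at 9
pos 47 'a': at 10  → match P2@[44:47]
pos 48 'a': at 1 ·f
pos 49 'a': at 1 ·f
pos 50 'd': at 5 ·f
pos 51 'c': at 6  → match P1@[50:51],P3@[51:51]
pos 52 'e': at 7 ·f
pos 53 'e': at 8
pos 54 'e': at 8 ·f
pos 55 'd': at 9
pos 56 'a': at 10  → match P2@[53:56]
pos 57 'a': at 1 ·f
pos 58 'e': at 7 ·f
pos 59 'e': at 8
pos 60 'd': at 9
pos 61 'a': at 10  → match P2@[58:61]
pos 62 'c': at 2 ·f  → match P3@[62:62]
pos 63 'c': at 11 ·f  → match P3@[63:63]
pos 64 'e': at 7 ·f
pos 65 'd': at 5 ·f
pos 66 'a': at 1 ·f
pos 67 'd': at 5 ·f
pos 68 'b': at 0 ·f
pos 69 'd': at 5
pos 70 'e': at 7 ·f

Result: [[2,1],[2,3],[6,2],[9,1],[9,3],[11,3],[13,0],[15,1],[15,3],[17,1],[17,3],[18,3],[20,3],[22,0],[33,2],[36,1],[36,3],[40,2],[47,2],[51,1],[51,3],[56,2],[61,2],[62,3],[63,3]]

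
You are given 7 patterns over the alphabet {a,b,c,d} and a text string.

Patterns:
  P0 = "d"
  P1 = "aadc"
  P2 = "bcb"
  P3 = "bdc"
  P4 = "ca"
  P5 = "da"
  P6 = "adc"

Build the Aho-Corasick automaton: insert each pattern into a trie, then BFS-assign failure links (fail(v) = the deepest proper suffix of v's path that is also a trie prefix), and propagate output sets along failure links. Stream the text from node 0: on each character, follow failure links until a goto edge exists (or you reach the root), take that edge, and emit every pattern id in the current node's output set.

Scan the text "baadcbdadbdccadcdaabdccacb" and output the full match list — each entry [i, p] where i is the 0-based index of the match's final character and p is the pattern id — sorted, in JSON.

Construct AC machine:
Trie (insert patterns):
  0='ε' goto a→2 b→6 c→11 d→1
  1='d' goto a→13  ←P0
  2='a' goto a→3 d→14
  3='aa' goto d→4
  4='aad' goto c→5
  5='aadc' goto ·  ←P1
  6='b' goto c→7 d→9
  7='bc' goto b→8
  8='bcb' goto ·  ←P2
  9='bd' goto c→10
  10='bdc' goto ·  ←P3
  11='c' goto a→12
  12='ca' goto ·  ←P4
  13='da' goto ·  ←P5
  14='ad' goto c→15
  15='adc' goto ·  ←P6

Failure links (BFS by depth):
  fail(1) 'd': from fail(0)=0 chase 'd': 0 ⇒ 0;  out={0}∪out(0)={0}
  fail(2) 'a': from fail(0)=0 chase 'a': 0 ⇒ 0;  out=∅∪out(0)=∅
  fail(6) 'b': from fail(0)=0 chase 'b': 0 ⇒ 0;  out=∅∪out(0)=∅
  fail(11) 'c': from fail(0)=0 chase 'c': 0 ⇒ 0;  out=∅∪out(0)=∅
  fail(3) 'aa': from fail(2)=0 chase 'a': 0 ⇒ 2;  out=∅∪out(2)=∅
  fail(7) 'bc': from fail(6)=0 chase 'c': 0 ⇒ 11;  out=∅∪out(11)=∅
  fail(9) 'bd': from fail(6)=0 chase 'd': 0 ⇒ 1;  out=∅∪out(1)={0}
  fail(12) 'ca': from fail(11)=0 chase 'a': 0 ⇒ 2;  out={4}∪out(2)={4}
  fail(13) 'da': from fail(1)=0 chase 'a': 0 ⇒ 2;  out={5}∪out(2)={5}
  fail(14) 'ad': from fail(2)=0 chase 'd': 0 ⇒ 1;  out=∅∪out(1)={0}
  fail(4) 'aad': from fail(3)=2 chase 'd': 2 ⇒ 14;  out=∅∪out(14)={0}
  fail(8) 'bcb': from fail(7)=11 chase 'b': 11→0 ⇒ 6;  out={2}∪out(6)={2}
  fail(10) 'bdc': from fail(9)=1 chase 'c': 1→0 ⇒ 11;  out={3}∪out(11)={3}
  fail(15) 'adc': from fail(14)=1 chase 'c': 1→0 ⇒ 11;  out={6}∪out(11)={6}
  fail(5) 'aadc': from fail(4)=14 chase 'c': 14 ⇒ 15;  out={1}∪out(15)={1,6}

Text stream:
i=0 'b': node 0→6
i=1 'a': node 6→2 ·f
i=2 'a': node 2→3
i=3 'd': node 3→4  → match P0@[3:3]
i=4 'c': node 4→5  → match P1@[1:4],P6@[2:4]
i=5 'b': node 5→6 ·f
i=6 'd': node 6→9  → match P0@[6:6]
i=7 'a': node 9→13 ·f  → match P5@[6:7]
i=8 'd': node 13→14 ·f  → match P0@[8:8]
i=9 'b': node 14→6 ·f
i=10 'd': node 6→9  → match P0@[10:10]
i=11 'c': node 9→10  → match P3@[9:11]
i=12 'c': node 10→11 ·f
i=13 'a': node 11→12  → match P4@[12:13]
i=14 'd': node 12→14 ·f  → match P0@[14:14]
i=15 'c': node 14→15  → match P6@[13:15]
i=16 'd': node 15→1 ·f  → match P0@[16:16]
i=17 'a': node 1→13  → match P5@[16:17]
i=18 'a': node 13→3 ·f
i=19 'b': node 3→6 ·f
i=20 'd': node 6→9  → match P0@[20:20]
i=21 'c': node 9→10  → match P3@[19:21]
i=22 'c': node 10→11 ·f
i=23 'a': node 11→12  → match P4@[22:23]
i=24 'c': node 12→11 ·f
i=25 'b': node 11→6 ·f

All matches (sorted): [[3,0],[4,1],[4,6],[6,0],[7,5],[8,0],[10,0],[11,3],[13,4],[14,0],[15,6],[16,0],[17,5],[20,0],[21,3],[23,4]]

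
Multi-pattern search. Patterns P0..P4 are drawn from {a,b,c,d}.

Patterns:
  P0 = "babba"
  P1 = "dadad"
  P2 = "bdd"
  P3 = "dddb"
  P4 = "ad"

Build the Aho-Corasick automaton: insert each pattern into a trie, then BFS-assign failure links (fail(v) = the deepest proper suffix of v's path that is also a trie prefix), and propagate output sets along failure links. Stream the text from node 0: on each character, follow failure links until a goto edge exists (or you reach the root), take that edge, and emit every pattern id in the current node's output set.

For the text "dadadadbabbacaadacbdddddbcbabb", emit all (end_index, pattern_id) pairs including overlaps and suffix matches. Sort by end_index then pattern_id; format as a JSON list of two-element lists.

Construct AC machine:
Trie (insert patterns):
  0='ε' goto a→16 b→1 d→6
  1='b' goto a→2 d→11
  2='ba' goto b→3
  3='bab' goto b→4
  4='babb' goto a→5
  5='babba' goto ·  ←P0
  6='d' goto a→7 d→13
  7='da' goto d→8
  8='dad' goto a→9
  9='dada' goto d→10
  10='dadad' goto ·  ←P1
  11='bd' goto d→12
  12='bdd' goto ·  ←P2
  13='dd' goto d→14
  14='ddd' goto b→15
  15='dddb' goto ·  ←P3
  16='a' goto d→17
  17='ad' goto ·  ←P4

Failure links (BFS by depth):
  n1('b'): parent n0 fail=0; on 'b' 0 → fail=0;  out ∅∪∅=∅
  n6('d'): parent n0 fail=0; on 'd' 0 → fail=0;  out ∅∪∅=∅
  n16('a'): parent n0 fail=0; on 'a' 0 → fail=0;  out ∅∪∅=∅
  n2('ba'): parent n1 fail=0; on 'a' 0 → fail=16;  out ∅∪∅=∅
  n7('da'): parent n6 fail=0; on 'a' 0 → fail=16;  out ∅∪∅=∅
  n11('bd'): parent n1 fail=0; on 'd' 0 → fail=6;  out ∅∪∅=∅
  n13('dd'): parent n6 fail=0; on 'd' 0 → fail=6;  out ∅∪∅=∅
  n17('ad'): parent n16 fail=0; on 'd' 0 → fail=6;  out {4}∪∅={4}
  n3('bab'): parent n2 fail=16; on 'b' 16→0 → fail=1;  out ∅∪∅=∅
  n8('dad'): parent n7 fail=16; on 'd' 16 → fail=17;  out ∅∪{4}={4}
  n12('bdd'): parent n11 fail=6; on 'd' 6 → fail=13;  out {2}∪∅={2}
  n14('ddd'): parent n13 fail=6; on 'd' 6 → fail=13;  out ∅∪∅=∅
  n4('babb'): parent n3 fail=1; on 'b' 1→0 → fail=1;  out ∅∪∅=∅
  n9('dada'): parent n8 fail=17; on 'a' 17→6 → fail=7;  out ∅∪∅=∅
  n15('dddb'): parent n14 fail=13; on 'b' 13→6→0 → fail=1;  out {3}∪∅={3}
  n5('babba'): parent n4 fail=1; on 'a' 1 → fail=2;  out {0}∪∅={0}
  n10('dadad'): parent n9 fail=7; on 'd' 7 → fail=8;  out {1}∪{4}={1,4}

Scan:
[0] read 'd'  n0⇒n6
[1] read 'a'  n6⇒n7
[2] read 'd'  n7⇒n8  ** P4@[1:2]
[3] read 'a'  n8⇒n9
[4] read 'd'  n9⇒n10  ** P1@[0:4],P4@[3:4]
[5] read 'a'  n10⇒n9 ·f
[6] read 'd'  n9⇒n10  ** P1@[2:6],P4@[5:6]
[7] read 'b'  n10⇒n1 ·f
[8] read 'a'  n1⇒n2
[9] read 'b'  n2⇒n3
[10] read 'b'  n3⇒n4
[11] read 'a'  n4⇒n5  ** P0@[7:11]
[12] read 'c'  n5⇒n0 ·f
[13] read 'a'  n0⇒n16
[14] read 'a'  n16⇒n16 ·f
[15] read 'd'  n16⇒n17  ** P4@[14:15]
[16] read 'a'  n17⇒n7 ·f
[17] read 'c'  n7⇒n0 ·f
[18] read 'b'  n0⇒n1
[19] read 'd'  n1⇒n11
[20] read 'd'  n11⇒n12  ** P2@[18:20]
[21] read 'd'  n12⇒n14 ·f
[22] read 'd'  n14⇒n14 ·f
[23] read 'd'  n14⇒n14 ·f
[24] read 'b'  n14⇒n15  ** P3@[21:24]
[25] read 'c'  n15⇒n0 ·f
[26] read 'b'  n0⇒n1
[27] read 'a'  n1⇒n2
[28] read 'b'  n2⇒n3
[29] read 'b'  n3⇒n4

Result: [[2,4],[4,1],[4,4],[6,1],[6,4],[11,0],[15,4],[20,2],[24,3]]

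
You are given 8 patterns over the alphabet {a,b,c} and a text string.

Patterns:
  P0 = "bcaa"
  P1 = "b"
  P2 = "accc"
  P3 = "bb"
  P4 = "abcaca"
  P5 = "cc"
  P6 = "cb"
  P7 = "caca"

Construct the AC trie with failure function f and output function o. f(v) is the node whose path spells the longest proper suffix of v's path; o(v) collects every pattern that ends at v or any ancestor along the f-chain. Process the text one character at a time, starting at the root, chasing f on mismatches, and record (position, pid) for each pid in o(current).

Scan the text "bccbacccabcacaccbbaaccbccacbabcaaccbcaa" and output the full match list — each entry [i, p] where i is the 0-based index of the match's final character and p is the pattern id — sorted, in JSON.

Construct AC machine:
Trie nodes:
  n0 'ε': a→5 b→1 c→15
  n1 'b': b→9 c→2  [P1 ends]
  n2 'bc': a→3
  n3 'bca': a→4
  n4 'bcaa': ·  [P0 ends]
  n5 'a': b→10 c→6
  n6 'ac': c→7
  n7 'acc': c→8
  n8 'accc': ·  [P2 ends]
  n9 'bb': ·  [P3 ends]
  n10 'ab': c→11
  n11 'abc': a→12
  n12 'abca': c→13
  n13 'abcac': a→14
  n14 'abcaca': ·  [P4 ends]
  n15 'c': a→18 b→17 c→16
  n16 'cc': ·  [P5 ends]
  n17 'cb': ·  [P6 ends]
  n18 'ca': c→19
  n19 'cac': a→20
  n20 'caca': ·  [P7 ends]

Failure links (BFS by depth):
  fail(1) 'b': from fail(0)=0 chase 'b': 0 ⇒ 0;  out={1}∪out(0)={1}
  fail(5) 'a': from fail(0)=0 chase 'a': 0 ⇒ 0;  out=∅∪out(0)=∅
  fail(15) 'c': from fail(0)=0 chase 'c': 0 ⇒ 0;  out=∅∪out(0)=∅
  fail(2) 'bc': from fail(1)=0 chase 'c': 0 ⇒ 15;  out=∅∪out(15)=∅
  fail(6) 'ac': from fail(5)=0 chase 'c': 0 ⇒ 15;  out=∅∪out(15)=∅
  fail(9) 'bb': from fail(1)=0 chase 'b': 0 ⇒ 1;  out={3}∪out(1)={1,3}
  fail(10) 'ab': from fail(5)=0 chase 'b': 0 ⇒ 1;  out=∅∪out(1)={1}
  fail(16) 'cc': from fail(15)=0 chase 'c': 0 ⇒ 15;  out={5}∪out(15)={5}
  fail(17) 'cb': from fail(15)=0 chase 'b': 0 ⇒ 1;  out={6}∪out(1)={1,6}
  fail(18) 'ca': from fail(15)=0 chase 'a': 0 ⇒ 5;  out=∅∪out(5)=∅
  fail(3) 'bca': from fail(2)=15 chase 'a': 15 ⇒ 18;  out=∅∪out(18)=∅
  fail(7) 'acc': from fail(6)=15 chase 'c': 15 ⇒ 16;  out=∅∪out(16)={5}
  fail(11) 'abc': from fail(10)=1 chase 'c': 1 ⇒ 2;  out=∅∪out(2)=∅
  fail(19) 'cac': from fail(18)=5 chase 'c': 5 ⇒ 6;  out=∅∪out(6)=∅
  fail(4) 'bcaa': from fail(3)=18 chase 'a': 18→5→0 ⇒ 5;  out={0}∪out(5)={0}
  fail(8) 'accc': from fail(7)=16 chase 'c': 16→15 ⇒ 16;  out={2}∪out(16)={2,5}
  fail(12) 'abca': from fail(11)=2 chase 'a': 2 ⇒ 3;  out=∅∪out(3)=∅
  fail(20) 'caca': from fail(19)=6 chase 'a': 6→15 ⇒ 18;  out={7}∪out(18)={7}
  fail(13) 'abcac': from fail(12)=3 chase 'c': 3→18 ⇒ 19;  out=∅∪out(19)=∅
  fail(14) 'abcaca': from fail(13)=19 chase 'a': 19 ⇒ 20;  out={4}∪out(20)={4,7}

Text stream:
pos 0 'b': at 1  emit P1@[0:0]
pos 1 'c': at 2
pos 2 'c': at 16 ·f  emit P5@[1:2]
pos 3 'b': at 17 ·f  emit P1@[3:3],P6@[2:3]
pos 4 'a': at 5 ·f
pos 5 'c': at 6
pos 6 'c': at 7  emit P5@[5:6]
pos 7 'c': at 8  emit P2@[4:7],P5@[6:7]
pos 8 'a': at 18 ·f
pos 9 'b': at 10 ·f  emit P1@[9:9]
pos 10 'c': at 11
pos 11 'a': at 12
pos 12 'c': at 13
pos 13 'a': at 14  emit P4@[8:13],P7@[10:13]
pos 14 'c': at 19 ·f
pos 15 'c': at 7 ·f  emit P5@[14:15]
pos 16 'b': at 17 ·f  emit P1@[16:16],P6@[15:16]
pos 17 'b': at 9 ·f  emit P1@[17:17],P3@[16:17]
pos 18 'a': at 5 ·f
pos 19 'a': at 5 ·f
pos 20 'c': at 6
pos 21 'c': at 7  emit P5@[20:21]
pos 22 'b': at 17 ·f  emit P1@[22:22],P6@[21:22]
pos 23 'c': at 2 ·f
pos 24 'c': at 16 ·f  emit P5@[23:24]
pos 25 'a': at 18 ·f
pos 26 'c': at 19
pos 27 'b': at 17 ·f  emit P1@[27:27],P6@[26:27]
pos 28 'a': at 5 ·f
pos 29 'b': at 10  emit P1@[29:29]
pos 30 'c': at 11
pos 31 'a': at 12
pos 32 'a': at 4 ·f  emit P0@[29:32]
pos 33 'c': at 6 ·f
pos 34 'c': at 7  emit P5@[33:34]
pos 35 'b': at 17 ·f  emit P1@[35:35],P6@[34:35]
pos 36 'c': at 2 ·f
pos 37 'a': at 3
pos 38 'a': at 4  emit P0@[35:38]

Matches: [[0,1],[2,5],[3,1],[3,6],[6,5],[7,2],[7,5],[9,1],[13,4],[13,7],[15,5],[16,1],[16,6],[17,1],[17,3],[21,5],[22,1],[22,6],[24,5],[27,1],[27,6],[29,1],[32,0],[34,5],[35,1],[35,6],[38,0]]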